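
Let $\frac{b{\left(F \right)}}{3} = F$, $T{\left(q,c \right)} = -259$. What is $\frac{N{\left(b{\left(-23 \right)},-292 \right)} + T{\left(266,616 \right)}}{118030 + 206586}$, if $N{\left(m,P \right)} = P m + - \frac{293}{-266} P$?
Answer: $\frac{2602459}{43173928} \approx 0.060278$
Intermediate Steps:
$b{\left(F \right)} = 3 F$
$N{\left(m,P \right)} = \frac{293 P}{266} + P m$ ($N{\left(m,P \right)} = P m + \left(-293\right) \left(- \frac{1}{266}\right) P = P m + \frac{293 P}{266} = \frac{293 P}{266} + P m$)
$\frac{N{\left(b{\left(-23 \right)},-292 \right)} + T{\left(266,616 \right)}}{118030 + 206586} = \frac{\frac{1}{266} \left(-292\right) \left(293 + 266 \cdot 3 \left(-23\right)\right) - 259}{118030 + 206586} = \frac{\frac{1}{266} \left(-292\right) \left(293 + 266 \left(-69\right)\right) - 259}{324616} = \left(\frac{1}{266} \left(-292\right) \left(293 - 18354\right) - 259\right) \frac{1}{324616} = \left(\frac{1}{266} \left(-292\right) \left(-18061\right) - 259\right) \frac{1}{324616} = \left(\frac{2636906}{133} - 259\right) \frac{1}{324616} = \frac{2602459}{133} \cdot \frac{1}{324616} = \frac{2602459}{43173928}$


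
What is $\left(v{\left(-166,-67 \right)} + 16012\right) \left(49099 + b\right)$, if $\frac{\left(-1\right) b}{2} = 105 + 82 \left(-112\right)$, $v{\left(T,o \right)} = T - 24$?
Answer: $1064140254$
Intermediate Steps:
$v{\left(T,o \right)} = -24 + T$ ($v{\left(T,o \right)} = T - 24 = -24 + T$)
$b = 18158$ ($b = - 2 \left(105 + 82 \left(-112\right)\right) = - 2 \left(105 - 9184\right) = \left(-2\right) \left(-9079\right) = 18158$)
$\left(v{\left(-166,-67 \right)} + 16012\right) \left(49099 + b\right) = \left(\left(-24 - 166\right) + 16012\right) \left(49099 + 18158\right) = \left(-190 + 16012\right) 67257 = 15822 \cdot 67257 = 1064140254$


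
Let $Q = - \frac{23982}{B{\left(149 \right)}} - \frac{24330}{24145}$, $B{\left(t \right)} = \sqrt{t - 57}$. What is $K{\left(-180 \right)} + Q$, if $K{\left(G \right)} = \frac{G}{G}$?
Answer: $- \frac{37}{4829} - \frac{11991 \sqrt{23}}{23} \approx -2500.3$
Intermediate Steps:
$K{\left(G \right)} = 1$
$B{\left(t \right)} = \sqrt{-57 + t}$
$Q = - \frac{4866}{4829} - \frac{11991 \sqrt{23}}{23}$ ($Q = - \frac{23982}{\sqrt{-57 + 149}} - \frac{24330}{24145} = - \frac{23982}{\sqrt{92}} - \frac{4866}{4829} = - \frac{23982}{2 \sqrt{23}} - \frac{4866}{4829} = - 23982 \frac{\sqrt{23}}{46} - \frac{4866}{4829} = - \frac{11991 \sqrt{23}}{23} - \frac{4866}{4829} = - \frac{4866}{4829} - \frac{11991 \sqrt{23}}{23} \approx -2501.3$)
$K{\left(-180 \right)} + Q = 1 - \left(\frac{4866}{4829} + \frac{11991 \sqrt{23}}{23}\right) = - \frac{37}{4829} - \frac{11991 \sqrt{23}}{23}$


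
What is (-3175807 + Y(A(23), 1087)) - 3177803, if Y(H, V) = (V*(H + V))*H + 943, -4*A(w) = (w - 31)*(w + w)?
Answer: 111552049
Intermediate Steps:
A(w) = -w*(-31 + w)/2 (A(w) = -(w - 31)*(w + w)/4 = -(-31 + w)*2*w/4 = -w*(-31 + w)/2)
Y(H, V) = 943 + H*V*(H + V) (Y(H, V) = H*V*(H + V) + 943 = 943 + H*V*(H + V))
(-3175807 + Y(A(23), 1087)) - 3177803 = (-3175807 + (943 + ((1/2)*23*(31 - 1*23))*1087**2 + 1087*((1/2)*23*(31 - 1*23))**2)) - 3177803 = (-3175807 + (943 + ((1/2)*23*(31 - 23))*1181569 + 1087*((1/2)*23*(31 - 23))**2)) - 3177803 = (-3175807 + (943 + ((1/2)*23*8)*1181569 + 1087*((1/2)*23*8)**2)) - 3177803 = (-3175807 + (943 + 92*1181569 + 1087*92**2)) - 3177803 = (-3175807 + (943 + 108704348 + 1087*8464)) - 3177803 = (-3175807 + (943 + 108704348 + 9200368)) - 3177803 = (-3175807 + 117905659) - 3177803 = 114729852 - 3177803 = 111552049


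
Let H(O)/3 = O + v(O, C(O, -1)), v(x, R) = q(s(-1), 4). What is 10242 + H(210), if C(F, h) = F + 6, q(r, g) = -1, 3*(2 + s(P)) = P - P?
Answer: 10869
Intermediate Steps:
s(P) = -2 (s(P) = -2 + (P - P)/3 = -2 + (1/3)*0 = -2 + 0 = -2)
C(F, h) = 6 + F
v(x, R) = -1
H(O) = -3 + 3*O (H(O) = 3*(O - 1) = 3*(-1 + O) = -3 + 3*O)
10242 + H(210) = 10242 + (-3 + 3*210) = 10242 + (-3 + 630) = 10242 + 627 = 10869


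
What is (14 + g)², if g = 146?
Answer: 25600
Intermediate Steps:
(14 + g)² = (14 + 146)² = 160² = 25600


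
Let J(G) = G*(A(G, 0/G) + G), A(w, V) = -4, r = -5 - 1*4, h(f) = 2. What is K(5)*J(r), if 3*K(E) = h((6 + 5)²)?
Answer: 78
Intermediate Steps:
K(E) = ⅔ (K(E) = (⅓)*2 = ⅔)
r = -9 (r = -5 - 4 = -9)
J(G) = G*(-4 + G)
K(5)*J(r) = 2*(-9*(-4 - 9))/3 = 2*(-9*(-13))/3 = (⅔)*117 = 78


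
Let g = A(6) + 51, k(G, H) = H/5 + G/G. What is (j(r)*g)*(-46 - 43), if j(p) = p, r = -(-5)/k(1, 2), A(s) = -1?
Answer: -111250/7 ≈ -15893.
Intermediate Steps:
k(G, H) = 1 + H/5 (k(G, H) = H*(⅕) + 1 = H/5 + 1 = 1 + H/5)
r = 25/7 (r = -(-5)/(1 + (⅕)*2) = -(-5)/(1 + ⅖) = -(-5)/7/5 = -(-5)*5/7 = -1*(-25/7) = 25/7 ≈ 3.5714)
g = 50 (g = -1 + 51 = 50)
(j(r)*g)*(-46 - 43) = ((25/7)*50)*(-46 - 43) = (1250/7)*(-89) = -111250/7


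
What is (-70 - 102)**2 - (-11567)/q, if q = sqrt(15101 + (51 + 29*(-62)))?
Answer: 29584 + 11567*sqrt(13354)/13354 ≈ 29684.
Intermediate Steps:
q = sqrt(13354) (q = sqrt(15101 + (51 - 1798)) = sqrt(15101 - 1747) = sqrt(13354) ≈ 115.56)
(-70 - 102)**2 - (-11567)/q = (-70 - 102)**2 - (-11567)/(sqrt(13354)) = (-172)**2 - (-11567)*sqrt(13354)/13354 = 29584 - (-11567)*sqrt(13354)/13354 = 29584 + 11567*sqrt(13354)/13354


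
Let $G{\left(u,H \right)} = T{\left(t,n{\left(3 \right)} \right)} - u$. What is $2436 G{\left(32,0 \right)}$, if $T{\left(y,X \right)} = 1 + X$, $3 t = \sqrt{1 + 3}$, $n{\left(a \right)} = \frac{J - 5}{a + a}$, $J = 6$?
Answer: $-75110$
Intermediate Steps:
$n{\left(a \right)} = \frac{1}{2 a}$ ($n{\left(a \right)} = \frac{6 - 5}{a + a} = 1 \frac{1}{2 a} = \frac{1}{2 a}$)
$t = \frac{2}{3}$ ($t = \frac{\sqrt{1 + 3}}{3} = \frac{\sqrt{4}}{3} = \frac{1}{3} \cdot 2 = \frac{2}{3} \approx 0.66667$)
$G{\left(u,H \right)} = \frac{7}{6} - u$ ($G{\left(u,H \right)} = \left(1 + \frac{1}{2 \cdot 3}\right) - u = \left(1 + \frac{1}{2} \cdot \frac{1}{3}\right) - u = \left(1 + \frac{1}{6}\right) - u = \frac{7}{6} - u$)
$2436 G{\left(32,0 \right)} = 2436 \left(\frac{7}{6} - 32\right) = 2436 \left(- \frac{185}{6}\right) = -75110$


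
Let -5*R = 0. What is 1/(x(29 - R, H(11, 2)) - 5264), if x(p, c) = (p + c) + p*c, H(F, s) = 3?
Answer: -1/5145 ≈ -0.00019436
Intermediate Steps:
R = 0 (R = -⅕*0 = 0)
x(p, c) = c + p + c*p (x(p, c) = (c + p) + c*p = c + p + c*p)
1/(x(29 - R, H(11, 2)) - 5264) = 1/((3 + (29 - 1*0) + 3*(29 - 1*0)) - 5264) = 1/((3 + (29 + 0) + 3*(29 + 0)) - 5264) = 1/((3 + 29 + 3*29) - 5264) = 1/((3 + 29 + 87) - 5264) = 1/(119 - 5264) = 1/(-5145) = -1/5145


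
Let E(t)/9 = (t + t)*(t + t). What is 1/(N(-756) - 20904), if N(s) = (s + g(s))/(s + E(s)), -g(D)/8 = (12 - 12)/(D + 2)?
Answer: -27215/568902361 ≈ -4.7838e-5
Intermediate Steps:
g(D) = 0 (g(D) = -8*(12 - 12)/(D + 2) = -0/(2 + D) = -8*0 = 0)
E(t) = 36*t² (E(t) = 9*((t + t)*(t + t)) = 9*((2*t)*(2*t)) = 9*(4*t²) = 36*t²)
N(s) = s/(s + 36*s²) (N(s) = (s + 0)/(s + 36*s²) = s/(s + 36*s²))
1/(N(-756) - 20904) = 1/(1/(1 + 36*(-756)) - 20904) = 1/(1/(1 - 27216) - 20904) = 1/(1/(-27215) - 20904) = 1/(-1/27215 - 20904) = 1/(-568902361/27215) = -27215/568902361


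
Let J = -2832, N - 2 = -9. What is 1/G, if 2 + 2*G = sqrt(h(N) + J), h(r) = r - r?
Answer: -I/(I + 2*sqrt(177)) ≈ -0.0014104 - 0.037529*I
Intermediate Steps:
N = -7 (N = 2 - 9 = -7)
h(r) = 0
G = -1 + 2*I*sqrt(177) (G = -1 + sqrt(0 - 2832)/2 = -1 + sqrt(-2832)/2 = -1 + (4*I*sqrt(177))/2 = -1 + 2*I*sqrt(177) ≈ -1.0 + 26.608*I)
1/G = 1/(-1 + 2*I*sqrt(177))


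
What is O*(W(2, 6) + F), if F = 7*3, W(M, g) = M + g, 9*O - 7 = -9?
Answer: -58/9 ≈ -6.4444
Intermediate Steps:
O = -2/9 (O = 7/9 + (1/9)*(-9) = 7/9 - 1 = -2/9 ≈ -0.22222)
F = 21
O*(W(2, 6) + F) = -2*((2 + 6) + 21)/9 = -2*(8 + 21)/9 = -2/9*29 = -58/9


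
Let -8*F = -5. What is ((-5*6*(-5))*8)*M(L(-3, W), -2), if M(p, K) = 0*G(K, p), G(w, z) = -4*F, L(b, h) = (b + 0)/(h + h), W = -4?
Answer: 0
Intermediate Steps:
F = 5/8 (F = -⅛*(-5) = 5/8 ≈ 0.62500)
L(b, h) = b/(2*h) (L(b, h) = b/((2*h)) = b*(1/(2*h)) = b/(2*h))
G(w, z) = -5/2 (G(w, z) = -4*5/8 = -5/2)
M(p, K) = 0 (M(p, K) = 0*(-5/2) = 0)
((-5*6*(-5))*8)*M(L(-3, W), -2) = ((-5*6*(-5))*8)*0 = (-30*(-5)*8)*0 = (150*8)*0 = 1200*0 = 0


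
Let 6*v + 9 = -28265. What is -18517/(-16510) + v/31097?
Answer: 1494067577/1540234410 ≈ 0.97003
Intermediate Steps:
v = -14137/3 (v = -3/2 + (⅙)*(-28265) = -3/2 - 28265/6 = -14137/3 ≈ -4712.3)
-18517/(-16510) + v/31097 = -18517/(-16510) - 14137/3/31097 = -18517*(-1/16510) - 14137/3*1/31097 = 18517/16510 - 14137/93291 = 1494067577/1540234410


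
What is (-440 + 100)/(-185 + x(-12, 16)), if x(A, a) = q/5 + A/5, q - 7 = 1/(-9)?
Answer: 15300/8371 ≈ 1.8277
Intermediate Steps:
q = 62/9 (q = 7 + 1/(-9) = 7 - ⅑ = 62/9 ≈ 6.8889)
x(A, a) = 62/45 + A/5 (x(A, a) = (62/9)/5 + A/5 = (62/9)*(⅕) + A*(⅕) = 62/45 + A/5)
(-440 + 100)/(-185 + x(-12, 16)) = (-440 + 100)/(-185 + (62/45 + (⅕)*(-12))) = -340/(-185 + (62/45 - 12/5)) = -340/(-185 - 46/45) = -340/(-8371/45) = -340*(-45/8371) = 15300/8371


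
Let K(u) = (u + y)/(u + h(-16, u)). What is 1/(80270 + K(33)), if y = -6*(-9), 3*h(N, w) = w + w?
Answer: 55/4414937 ≈ 1.2458e-5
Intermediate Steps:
h(N, w) = 2*w/3 (h(N, w) = (w + w)/3 = (2*w)/3 = 2*w/3)
y = 54
K(u) = 3*(54 + u)/(5*u) (K(u) = (u + 54)/(u + 2*u/3) = (54 + u)/((5*u/3)) = (54 + u)*(3/(5*u)) = 3*(54 + u)/(5*u))
1/(80270 + K(33)) = 1/(80270 + (3/5)*(54 + 33)/33) = 1/(80270 + (3/5)*(1/33)*87) = 1/(80270 + 87/55) = 1/(4414937/55) = 55/4414937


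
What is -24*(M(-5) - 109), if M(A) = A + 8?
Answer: 2544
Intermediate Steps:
M(A) = 8 + A
-24*(M(-5) - 109) = -24*((8 - 5) - 109) = -24*(3 - 109) = -24*(-106) = 2544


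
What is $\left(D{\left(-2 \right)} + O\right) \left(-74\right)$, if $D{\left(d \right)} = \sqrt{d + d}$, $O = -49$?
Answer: $3626 - 148 i \approx 3626.0 - 148.0 i$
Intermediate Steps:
$D{\left(d \right)} = \sqrt{2} \sqrt{d}$ ($D{\left(d \right)} = \sqrt{2 d} = \sqrt{2} \sqrt{d}$)
$\left(D{\left(-2 \right)} + O\right) \left(-74\right) = \left(\sqrt{2} \sqrt{-2} - 49\right) \left(-74\right) = \left(\sqrt{2} i \sqrt{2} - 49\right) \left(-74\right) = \left(2 i - 49\right) \left(-74\right) = \left(-49 + 2 i\right) \left(-74\right) = 3626 - 148 i$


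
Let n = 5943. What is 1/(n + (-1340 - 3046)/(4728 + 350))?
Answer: 2539/15087084 ≈ 0.00016829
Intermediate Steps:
1/(n + (-1340 - 3046)/(4728 + 350)) = 1/(5943 + (-1340 - 3046)/(4728 + 350)) = 1/(5943 - 4386/5078) = 1/(5943 - 4386*1/5078) = 1/(5943 - 2193/2539) = 1/(15087084/2539) = 2539/15087084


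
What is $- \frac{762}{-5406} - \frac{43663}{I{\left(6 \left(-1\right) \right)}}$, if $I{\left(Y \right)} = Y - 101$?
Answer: $\frac{39353952}{96407} \approx 408.21$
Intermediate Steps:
$I{\left(Y \right)} = -101 + Y$ ($I{\left(Y \right)} = Y - 101 = -101 + Y$)
$- \frac{762}{-5406} - \frac{43663}{I{\left(6 \left(-1\right) \right)}} = - \frac{762}{-5406} - \frac{43663}{-101 + 6 \left(-1\right)} = \left(-762\right) \left(- \frac{1}{5406}\right) - \frac{43663}{-101 - 6} = \frac{127}{901} - \frac{43663}{-107} = \frac{127}{901} - - \frac{43663}{107} = \frac{127}{901} + \frac{43663}{107} = \frac{39353952}{96407}$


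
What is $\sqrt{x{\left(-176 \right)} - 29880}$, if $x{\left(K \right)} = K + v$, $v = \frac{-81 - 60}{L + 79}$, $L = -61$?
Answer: $\frac{i \sqrt{1082298}}{6} \approx 173.39 i$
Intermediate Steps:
$v = - \frac{47}{6}$ ($v = \frac{-81 - 60}{-61 + 79} = - \frac{141}{18} = \left(-141\right) \frac{1}{18} = - \frac{47}{6} \approx -7.8333$)
$x{\left(K \right)} = - \frac{47}{6} + K$ ($x{\left(K \right)} = K - \frac{47}{6} = - \frac{47}{6} + K$)
$\sqrt{x{\left(-176 \right)} - 29880} = \sqrt{\left(- \frac{47}{6} - 176\right) - 29880} = \sqrt{- \frac{1103}{6} - 29880} = \sqrt{- \frac{180383}{6}} = \frac{i \sqrt{1082298}}{6}$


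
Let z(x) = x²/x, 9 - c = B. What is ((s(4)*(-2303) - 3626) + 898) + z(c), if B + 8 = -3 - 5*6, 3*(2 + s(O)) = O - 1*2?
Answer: 1178/3 ≈ 392.67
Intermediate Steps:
s(O) = -8/3 + O/3 (s(O) = -2 + (O - 1*2)/3 = -2 + (O - 2)/3 = -2 + (-2 + O)/3 = -2 + (-⅔ + O/3) = -8/3 + O/3)
B = -41 (B = -8 + (-3 - 5*6) = -8 + (-3 - 30) = -8 - 33 = -41)
c = 50 (c = 9 - 1*(-41) = 9 + 41 = 50)
z(x) = x
((s(4)*(-2303) - 3626) + 898) + z(c) = (((-8/3 + (⅓)*4)*(-2303) - 3626) + 898) + 50 = (((-8/3 + 4/3)*(-2303) - 3626) + 898) + 50 = ((-4/3*(-2303) - 3626) + 898) + 50 = ((9212/3 - 3626) + 898) + 50 = (-1666/3 + 898) + 50 = 1028/3 + 50 = 1178/3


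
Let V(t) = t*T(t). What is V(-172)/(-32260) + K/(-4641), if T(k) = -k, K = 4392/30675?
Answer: 23397309396/25514554975 ≈ 0.91702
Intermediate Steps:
K = 1464/10225 (K = 4392*(1/30675) = 1464/10225 ≈ 0.14318)
V(t) = -t² (V(t) = t*(-t) = -t²)
V(-172)/(-32260) + K/(-4641) = -1*(-172)²/(-32260) + (1464/10225)/(-4641) = -1*29584*(-1/32260) + (1464/10225)*(-1/4641) = -29584*(-1/32260) - 488/15818075 = 7396/8065 - 488/15818075 = 23397309396/25514554975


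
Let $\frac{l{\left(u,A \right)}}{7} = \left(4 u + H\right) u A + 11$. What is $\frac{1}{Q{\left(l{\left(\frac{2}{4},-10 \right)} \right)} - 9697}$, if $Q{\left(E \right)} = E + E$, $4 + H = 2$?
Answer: $- \frac{1}{9543} \approx -0.00010479$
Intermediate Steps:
$H = -2$ ($H = -4 + 2 = -2$)
$l{\left(u,A \right)} = 77 + 7 A u \left(-2 + 4 u\right)$ ($l{\left(u,A \right)} = 7 \left(\left(4 u - 2\right) u A + 11\right) = 7 \left(\left(-2 + 4 u\right) u A + 11\right) = 7 \left(u \left(-2 + 4 u\right) A + 11\right) = 7 \left(A u \left(-2 + 4 u\right) + 11\right) = 7 \left(11 + A u \left(-2 + 4 u\right)\right) = 77 + 7 A u \left(-2 + 4 u\right)$)
$Q{\left(E \right)} = 2 E$
$\frac{1}{Q{\left(l{\left(\frac{2}{4},-10 \right)} \right)} - 9697} = \frac{1}{2 \left(77 - - 140 \cdot \frac{2}{4} + 28 \left(-10\right) \left(\frac{2}{4}\right)^{2}\right) - 9697} = \frac{1}{2 \left(77 - - 140 \cdot 2 \cdot \frac{1}{4} + 28 \left(-10\right) \left(2 \cdot \frac{1}{4}\right)^{2}\right) - 9697} = \frac{1}{2 \left(77 - \left(-140\right) \frac{1}{2} + 28 \left(-10\right) \left(\frac{1}{2}\right)^{2}\right) - 9697} = \frac{1}{2 \left(77 + 70 + 28 \left(-10\right) \frac{1}{4}\right) - 9697} = \frac{1}{2 \left(77 + 70 - 70\right) - 9697} = \frac{1}{2 \cdot 77 - 9697} = \frac{1}{154 - 9697} = \frac{1}{-9543} = - \frac{1}{9543}$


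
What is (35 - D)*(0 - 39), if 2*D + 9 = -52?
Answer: -5109/2 ≈ -2554.5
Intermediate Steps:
D = -61/2 (D = -9/2 + (1/2)*(-52) = -9/2 - 26 = -61/2 ≈ -30.500)
(35 - D)*(0 - 39) = (35 - 1*(-61/2))*(0 - 39) = (35 + 61/2)*(-39) = (131/2)*(-39) = -5109/2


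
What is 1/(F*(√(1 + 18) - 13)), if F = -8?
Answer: 13/1200 + √19/1200 ≈ 0.014466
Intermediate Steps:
1/(F*(√(1 + 18) - 13)) = 1/(-8*(√(1 + 18) - 13)) = 1/(-8*(√19 - 13)) = 1/(-8*(-13 + √19)) = 1/(104 - 8*√19)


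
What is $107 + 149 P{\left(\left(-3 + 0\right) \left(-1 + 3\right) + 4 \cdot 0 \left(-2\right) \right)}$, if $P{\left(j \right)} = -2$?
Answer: $-191$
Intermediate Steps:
$107 + 149 P{\left(\left(-3 + 0\right) \left(-1 + 3\right) + 4 \cdot 0 \left(-2\right) \right)} = 107 + 149 \left(-2\right) = 107 - 298 = -191$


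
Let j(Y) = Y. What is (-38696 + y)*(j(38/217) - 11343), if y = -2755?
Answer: 102027201243/217 ≈ 4.7017e+8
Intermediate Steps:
(-38696 + y)*(j(38/217) - 11343) = (-38696 - 2755)*(38/217 - 11343) = -41451*(38*(1/217) - 11343) = -41451*(38/217 - 11343) = -41451*(-2461393/217) = 102027201243/217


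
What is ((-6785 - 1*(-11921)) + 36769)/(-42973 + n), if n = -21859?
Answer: -41905/64832 ≈ -0.64636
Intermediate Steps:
((-6785 - 1*(-11921)) + 36769)/(-42973 + n) = ((-6785 - 1*(-11921)) + 36769)/(-42973 - 21859) = ((-6785 + 11921) + 36769)/(-64832) = (5136 + 36769)*(-1/64832) = 41905*(-1/64832) = -41905/64832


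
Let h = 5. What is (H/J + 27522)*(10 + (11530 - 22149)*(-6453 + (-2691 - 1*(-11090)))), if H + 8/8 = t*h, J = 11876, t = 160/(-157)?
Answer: -265103876933475327/466133 ≈ -5.6873e+11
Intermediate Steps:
t = -160/157 (t = 160*(-1/157) = -160/157 ≈ -1.0191)
H = -957/157 (H = -1 - 160/157*5 = -1 - 800/157 = -957/157 ≈ -6.0955)
(H/J + 27522)*(10 + (11530 - 22149)*(-6453 + (-2691 - 1*(-11090)))) = (-957/157/11876 + 27522)*(10 + (11530 - 22149)*(-6453 + (-2691 - 1*(-11090)))) = (-957/157*1/11876 + 27522)*(10 - 10619*(-6453 + (-2691 + 11090))) = (-957/1864532 + 27522)*(10 - 10619*(-6453 + 8399)) = 51315648747*(10 - 10619*1946)/1864532 = 51315648747*(10 - 20664574)/1864532 = (51315648747/1864532)*(-20664564) = -265103876933475327/466133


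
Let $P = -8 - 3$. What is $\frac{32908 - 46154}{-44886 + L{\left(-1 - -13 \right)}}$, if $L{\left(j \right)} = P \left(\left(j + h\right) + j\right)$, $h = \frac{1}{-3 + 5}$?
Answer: $\frac{26492}{90311} \approx 0.29334$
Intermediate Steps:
$P = -11$ ($P = -8 - 3 = -11$)
$h = \frac{1}{2} \approx 0.5$
$L{\left(j \right)} = - \frac{11}{2} - 22 j$ ($L{\left(j \right)} = - 11 \left(\left(j + \frac{1}{2}\right) + j\right) = - 11 \left(\left(\frac{1}{2} + j\right) + j\right) = - 11 \left(\frac{1}{2} + 2 j\right) = - \frac{11}{2} - 22 j$)
$\frac{32908 - 46154}{-44886 + L{\left(-1 - -13 \right)}} = \frac{32908 - 46154}{-44886 - \left(\frac{11}{2} + 22 \left(-1 - -13\right)\right)} = - \frac{13246}{-44886 - \left(\frac{11}{2} + 22 \left(-1 + 13\right)\right)} = - \frac{13246}{-44886 - \frac{539}{2}} = - \frac{13246}{- \frac{90311}{2}} = \left(-13246\right) \left(- \frac{2}{90311}\right) = \frac{26492}{90311}$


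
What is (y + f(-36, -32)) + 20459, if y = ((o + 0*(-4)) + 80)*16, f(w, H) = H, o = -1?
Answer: 21691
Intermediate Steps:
y = 1264 (y = ((-1 + 0*(-4)) + 80)*16 = ((-1 + 0) + 80)*16 = (-1 + 80)*16 = 79*16 = 1264)
(y + f(-36, -32)) + 20459 = (1264 - 32) + 20459 = 1232 + 20459 = 21691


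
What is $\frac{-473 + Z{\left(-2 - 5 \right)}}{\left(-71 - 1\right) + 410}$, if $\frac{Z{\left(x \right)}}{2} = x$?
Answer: $- \frac{487}{338} \approx -1.4408$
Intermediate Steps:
$Z{\left(x \right)} = 2 x$
$\frac{-473 + Z{\left(-2 - 5 \right)}}{\left(-71 - 1\right) + 410} = \frac{-473 + 2 \left(-2 - 5\right)}{\left(-71 - 1\right) + 410} = \frac{-473 + 2 \left(-7\right)}{-72 + 410} = \frac{-473 - 14}{338} = \left(-487\right) \frac{1}{338} = - \frac{487}{338}$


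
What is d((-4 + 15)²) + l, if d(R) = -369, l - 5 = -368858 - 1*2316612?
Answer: -2685834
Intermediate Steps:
l = -2685465 (l = 5 + (-368858 - 1*2316612) = 5 + (-368858 - 2316612) = 5 - 2685470 = -2685465)
d((-4 + 15)²) + l = -369 - 2685465 = -2685834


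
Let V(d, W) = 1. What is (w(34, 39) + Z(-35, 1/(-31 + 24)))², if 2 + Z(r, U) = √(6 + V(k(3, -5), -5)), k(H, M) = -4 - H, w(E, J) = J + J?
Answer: (76 + √7)² ≈ 6185.2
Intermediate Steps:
w(E, J) = 2*J
Z(r, U) = -2 + √7 (Z(r, U) = -2 + √(6 + 1) = -2 + √7)
(w(34, 39) + Z(-35, 1/(-31 + 24)))² = (2*39 + (-2 + √7))² = (78 + (-2 + √7))² = (76 + √7)²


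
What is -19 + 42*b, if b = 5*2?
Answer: 401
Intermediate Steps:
b = 10
-19 + 42*b = -19 + 42*10 = -19 + 420 = 401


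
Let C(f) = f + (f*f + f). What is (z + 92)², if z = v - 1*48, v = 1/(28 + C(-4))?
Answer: 2512225/1296 ≈ 1938.4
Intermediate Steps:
C(f) = f² + 2*f (C(f) = f + (f² + f) = f + (f + f²) = f² + 2*f)
v = 1/36 (v = 1/(28 - 4*(2 - 4)) = 1/(28 - 4*(-2)) = 1/(28 + 8) = 1/36 ≈ 0.027778)
z = -1727/36 (z = 1/36 - 1*48 = 1/36 - 48 = -1727/36 ≈ -47.972)
(z + 92)² = (-1727/36 + 92)² = (1585/36)² = 2512225/1296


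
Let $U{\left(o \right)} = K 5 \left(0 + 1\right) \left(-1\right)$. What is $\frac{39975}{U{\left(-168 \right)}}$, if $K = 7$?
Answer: $- \frac{7995}{7} \approx -1142.1$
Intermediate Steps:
$U{\left(o \right)} = -35$ ($U{\left(o \right)} = 7 \cdot 5 \left(0 + 1\right) \left(-1\right) = 7 \cdot 5 \cdot 1 \left(-1\right) = 7 \cdot 5 \left(-1\right) = 35 \left(-1\right) = -35$)
$\frac{39975}{U{\left(-168 \right)}} = \frac{39975}{-35} = 39975 \left(- \frac{1}{35}\right) = - \frac{7995}{7}$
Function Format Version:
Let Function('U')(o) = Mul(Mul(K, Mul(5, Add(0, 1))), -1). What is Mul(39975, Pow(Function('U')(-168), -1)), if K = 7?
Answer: Rational(-7995, 7) ≈ -1142.1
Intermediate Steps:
Function('U')(o) = -35 (Function('U')(o) = Mul(Mul(7, Mul(5, Add(0, 1))), -1) = Mul(Mul(7, Mul(5, 1)), -1) = Mul(Mul(7, 5), -1) = Mul(35, -1) = -35)
Mul(39975, Pow(Function('U')(-168), -1)) = Mul(39975, Pow(-35, -1)) = Mul(39975, Rational(-1, 35)) = Rational(-7995, 7)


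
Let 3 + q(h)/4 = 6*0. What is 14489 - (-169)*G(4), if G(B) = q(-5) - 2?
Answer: 12123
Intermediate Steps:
q(h) = -12 (q(h) = -12 + 4*(6*0) = -12 + 4*0 = -12 + 0 = -12)
G(B) = -14 (G(B) = -12 - 2 = -14)
14489 - (-169)*G(4) = 14489 - (-169)*(-14) = 14489 - 1*2366 = 14489 - 2366 = 12123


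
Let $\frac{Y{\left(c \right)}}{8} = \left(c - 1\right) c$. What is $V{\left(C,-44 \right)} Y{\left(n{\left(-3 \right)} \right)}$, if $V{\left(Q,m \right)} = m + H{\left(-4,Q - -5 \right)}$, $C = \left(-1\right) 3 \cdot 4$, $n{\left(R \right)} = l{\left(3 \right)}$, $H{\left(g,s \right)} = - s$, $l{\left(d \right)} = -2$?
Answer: $-1776$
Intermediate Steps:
$n{\left(R \right)} = -2$
$Y{\left(c \right)} = 8 c \left(-1 + c\right)$ ($Y{\left(c \right)} = 8 \left(c - 1\right) c = 8 \left(-1 + c\right) c = 8 c \left(-1 + c\right)$)
$C = -12$ ($C = \left(-3\right) 4 = -12$)
$V{\left(Q,m \right)} = -5 + m - Q$ ($V{\left(Q,m \right)} = m - \left(Q - -5\right) = m - \left(Q + 5\right) = m - \left(5 + Q\right) = -5 + m - Q$)
$V{\left(C,-44 \right)} Y{\left(n{\left(-3 \right)} \right)} = \left(-5 - 44 - -12\right) 8 \left(-2\right) \left(-1 - 2\right) = \left(-5 - 44 + 12\right) 8 \left(-2\right) \left(-3\right) = \left(-37\right) 48 = -1776$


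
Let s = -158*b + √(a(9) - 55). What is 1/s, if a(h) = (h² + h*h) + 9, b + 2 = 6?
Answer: -158/99827 - √29/199654 ≈ -0.0016097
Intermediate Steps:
b = 4 (b = -2 + 6 = 4)
a(h) = 9 + 2*h² (a(h) = (h² + h²) + 9 = 2*h² + 9 = 9 + 2*h²)
s = -632 + 2*√29 (s = -158*4 + √((9 + 2*9²) - 55) = -632 + √((9 + 2*81) - 55) = -632 + √((9 + 162) - 55) = -632 + √(171 - 55) = -632 + √116 = -632 + 2*√29 ≈ -621.23)
1/s = 1/(-632 + 2*√29)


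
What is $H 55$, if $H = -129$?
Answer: $-7095$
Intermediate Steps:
$H 55 = \left(-129\right) 55 = -7095$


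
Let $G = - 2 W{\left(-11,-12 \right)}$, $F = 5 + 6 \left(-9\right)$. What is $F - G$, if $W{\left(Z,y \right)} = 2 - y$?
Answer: $-21$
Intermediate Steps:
$F = -49$ ($F = 5 - 54 = -49$)
$G = -28$ ($G = - 2 \left(2 - -12\right) = - 2 \left(2 + 12\right) = \left(-2\right) 14 = -28$)
$F - G = -49 - -28 = -49 + 28 = -21$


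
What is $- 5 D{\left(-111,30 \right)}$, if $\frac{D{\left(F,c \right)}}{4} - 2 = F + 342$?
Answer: $-4660$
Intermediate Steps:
$D{\left(F,c \right)} = 1376 + 4 F$ ($D{\left(F,c \right)} = 8 + 4 \left(F + 342\right) = 8 + 4 \left(342 + F\right) = 8 + \left(1368 + 4 F\right) = 1376 + 4 F$)
$- 5 D{\left(-111,30 \right)} = - 5 \left(1376 + 4 \left(-111\right)\right) = - 5 \left(1376 - 444\right) = \left(-5\right) 932 = -4660$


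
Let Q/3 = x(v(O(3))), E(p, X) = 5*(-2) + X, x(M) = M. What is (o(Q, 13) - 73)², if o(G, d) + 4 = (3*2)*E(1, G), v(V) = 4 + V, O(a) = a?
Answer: 121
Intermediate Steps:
E(p, X) = -10 + X
Q = 21 (Q = 3*(4 + 3) = 3*7 = 21)
o(G, d) = -64 + 6*G (o(G, d) = -4 + (3*2)*(-10 + G) = -4 + 6*(-10 + G) = -4 + (-60 + 6*G) = -64 + 6*G)
(o(Q, 13) - 73)² = ((-64 + 6*21) - 73)² = ((-64 + 126) - 73)² = (62 - 73)² = (-11)² = 121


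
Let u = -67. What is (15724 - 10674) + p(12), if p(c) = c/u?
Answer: 338338/67 ≈ 5049.8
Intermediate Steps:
p(c) = -c/67 (p(c) = c/(-67) = c*(-1/67) = -c/67)
(15724 - 10674) + p(12) = (15724 - 10674) - 1/67*12 = 5050 - 12/67 = 338338/67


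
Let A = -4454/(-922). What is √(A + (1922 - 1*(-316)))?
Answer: 11*√3939245/461 ≈ 47.359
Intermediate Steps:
A = 2227/461 (A = -4454*(-1/922) = 2227/461 ≈ 4.8308)
√(A + (1922 - 1*(-316))) = √(2227/461 + (1922 - 1*(-316))) = √(2227/461 + (1922 + 316)) = √(2227/461 + 2238) = √(1033945/461) = 11*√3939245/461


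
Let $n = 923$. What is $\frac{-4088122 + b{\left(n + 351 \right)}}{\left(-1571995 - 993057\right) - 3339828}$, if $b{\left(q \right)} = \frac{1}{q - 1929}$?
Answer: $\frac{2677719911}{3867696400} \approx 0.69233$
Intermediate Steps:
$b{\left(q \right)} = \frac{1}{-1929 + q}$
$\frac{-4088122 + b{\left(n + 351 \right)}}{\left(-1571995 - 993057\right) - 3339828} = \frac{-4088122 + \frac{1}{-1929 + \left(923 + 351\right)}}{\left(-1571995 - 993057\right) - 3339828} = \frac{-4088122 + \frac{1}{-1929 + 1274}}{\left(-1571995 - 993057\right) - 3339828} = \frac{-4088122 + \frac{1}{-655}}{-2565052 - 3339828} = \frac{-4088122 - \frac{1}{655}}{-5904880} = \left(- \frac{2677719911}{655}\right) \left(- \frac{1}{5904880}\right) = \frac{2677719911}{3867696400}$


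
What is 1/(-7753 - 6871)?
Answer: -1/14624 ≈ -6.8381e-5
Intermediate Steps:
1/(-7753 - 6871) = 1/(-14624) = -1/14624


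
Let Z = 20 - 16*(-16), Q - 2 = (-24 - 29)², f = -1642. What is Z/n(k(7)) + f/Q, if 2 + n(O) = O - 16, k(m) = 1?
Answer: -803750/47787 ≈ -16.819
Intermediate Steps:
Q = 2811 (Q = 2 + (-24 - 29)² = 2 + (-53)² = 2 + 2809 = 2811)
n(O) = -18 + O (n(O) = -2 + (O - 16) = -2 + (-16 + O) = -18 + O)
Z = 276 (Z = 20 + 256 = 276)
Z/n(k(7)) + f/Q = 276/(-18 + 1) - 1642/2811 = 276/(-17) - 1642*1/2811 = 276*(-1/17) - 1642/2811 = -276/17 - 1642/2811 = -803750/47787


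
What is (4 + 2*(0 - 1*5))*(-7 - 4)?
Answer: 66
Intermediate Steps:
(4 + 2*(0 - 1*5))*(-7 - 4) = (4 + 2*(0 - 5))*(-11) = (4 + 2*(-5))*(-11) = (4 - 10)*(-11) = -6*(-11) = 66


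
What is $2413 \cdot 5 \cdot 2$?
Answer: $24130$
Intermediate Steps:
$2413 \cdot 5 \cdot 2 = 2413 \cdot 10 = 24130$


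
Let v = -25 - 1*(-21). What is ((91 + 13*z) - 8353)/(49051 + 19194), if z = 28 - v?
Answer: -7846/68245 ≈ -0.11497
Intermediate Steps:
v = -4 (v = -25 + 21 = -4)
z = 32 (z = 28 - 1*(-4) = 28 + 4 = 32)
((91 + 13*z) - 8353)/(49051 + 19194) = ((91 + 13*32) - 8353)/(49051 + 19194) = ((91 + 416) - 8353)/68245 = (507 - 8353)*(1/68245) = -7846*1/68245 = -7846/68245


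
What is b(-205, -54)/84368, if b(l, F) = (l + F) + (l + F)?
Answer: -259/42184 ≈ -0.0061398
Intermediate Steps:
b(l, F) = 2*F + 2*l (b(l, F) = (F + l) + (F + l) = 2*F + 2*l)
b(-205, -54)/84368 = (2*(-54) + 2*(-205))/84368 = (-108 - 410)*(1/84368) = -518*1/84368 = -259/42184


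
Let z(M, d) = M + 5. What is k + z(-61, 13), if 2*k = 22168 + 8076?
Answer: 15066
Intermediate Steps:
z(M, d) = 5 + M
k = 15122 (k = (22168 + 8076)/2 = (½)*30244 = 15122)
k + z(-61, 13) = 15122 + (5 - 61) = 15122 - 56 = 15066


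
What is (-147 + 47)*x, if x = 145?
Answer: -14500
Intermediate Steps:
(-147 + 47)*x = (-147 + 47)*145 = -100*145 = -14500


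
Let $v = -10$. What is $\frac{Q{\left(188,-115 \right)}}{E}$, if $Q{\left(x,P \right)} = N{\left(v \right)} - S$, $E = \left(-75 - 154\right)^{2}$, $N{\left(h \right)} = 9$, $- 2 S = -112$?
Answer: $- \frac{47}{52441} \approx -0.00089625$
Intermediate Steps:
$S = 56$ ($S = \left(- \frac{1}{2}\right) \left(-112\right) = 56$)
$E = 52441$ ($E = \left(-229\right)^{2} = 52441$)
$Q{\left(x,P \right)} = -47$ ($Q{\left(x,P \right)} = 9 - 56 = -47$)
$\frac{Q{\left(188,-115 \right)}}{E} = - \frac{47}{52441}$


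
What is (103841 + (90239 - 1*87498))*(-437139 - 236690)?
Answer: -71818042478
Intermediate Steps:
(103841 + (90239 - 1*87498))*(-437139 - 236690) = (103841 + (90239 - 87498))*(-673829) = (103841 + 2741)*(-673829) = 106582*(-673829) = -71818042478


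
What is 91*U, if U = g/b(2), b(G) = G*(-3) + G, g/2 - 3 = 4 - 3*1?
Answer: -182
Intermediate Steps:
g = 8 (g = 6 + 2*(4 - 3*1) = 6 + 2*(4 - 3) = 6 + 2*1 = 6 + 2 = 8)
b(G) = -2*G (b(G) = -3*G + G = -2*G)
U = -2 (U = 8/((-2*2)) = 8/(-4) = 8*(-¼) = -2)
91*U = 91*(-2) = -182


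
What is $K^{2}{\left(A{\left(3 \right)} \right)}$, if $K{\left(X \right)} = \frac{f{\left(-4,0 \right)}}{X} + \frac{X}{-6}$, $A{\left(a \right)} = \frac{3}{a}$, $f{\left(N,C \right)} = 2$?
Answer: $\frac{121}{36} \approx 3.3611$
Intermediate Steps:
$K{\left(X \right)} = \frac{2}{X} - \frac{X}{6}$ ($K{\left(X \right)} = \frac{2}{X} + \frac{X}{-6} = \frac{2}{X} + X \left(- \frac{1}{6}\right) = \frac{2}{X} - \frac{X}{6}$)
$K^{2}{\left(A{\left(3 \right)} \right)} = \left(\frac{2}{3 \cdot \frac{1}{3}} - \frac{3 \cdot \frac{1}{3}}{6}\right)^{2} = \left(\frac{2}{1} - \frac{1}{6}\right)^{2} = \left(2 \cdot 1 - \frac{1}{6}\right)^{2} = \left(2 - \frac{1}{6}\right)^{2} = \left(\frac{11}{6}\right)^{2} = \frac{121}{36}$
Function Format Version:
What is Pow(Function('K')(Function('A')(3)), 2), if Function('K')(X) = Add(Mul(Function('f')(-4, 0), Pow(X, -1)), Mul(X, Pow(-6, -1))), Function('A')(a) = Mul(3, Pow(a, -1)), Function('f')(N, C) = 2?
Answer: Rational(121, 36) ≈ 3.3611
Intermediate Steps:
Function('K')(X) = Add(Mul(2, Pow(X, -1)), Mul(Rational(-1, 6), X)) (Function('K')(X) = Add(Mul(2, Pow(X, -1)), Mul(X, Pow(-6, -1))) = Add(Mul(2, Pow(X, -1)), Mul(X, Rational(-1, 6))) = Add(Mul(2, Pow(X, -1)), Mul(Rational(-1, 6), X)))
Pow(Function('K')(Function('A')(3)), 2) = Pow(Add(Mul(2, Pow(Mul(3, Pow(3, -1)), -1)), Mul(Rational(-1, 6), Mul(3, Pow(3, -1)))), 2) = Pow(Add(Mul(2, Pow(Mul(3, Rational(1, 3)), -1)), Mul(Rational(-1, 6), Mul(3, Rational(1, 3)))), 2) = Pow(Add(Mul(2, Pow(1, -1)), Mul(Rational(-1, 6), 1)), 2) = Pow(Add(Mul(2, 1), Rational(-1, 6)), 2) = Pow(Add(2, Rational(-1, 6)), 2) = Pow(Rational(11, 6), 2) = Rational(121, 36)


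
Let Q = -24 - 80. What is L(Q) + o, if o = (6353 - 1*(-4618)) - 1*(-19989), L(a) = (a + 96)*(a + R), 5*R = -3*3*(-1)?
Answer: 158888/5 ≈ 31778.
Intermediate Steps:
R = 9/5 (R = (-3*3*(-1))/5 = (-9*(-1))/5 = (⅕)*9 = 9/5 ≈ 1.8000)
Q = -104
L(a) = (96 + a)*(9/5 + a) (L(a) = (a + 96)*(a + 9/5) = (96 + a)*(9/5 + a))
o = 30960 (o = (6353 + 4618) + 19989 = 10971 + 19989 = 30960)
L(Q) + o = (864/5 + (-104)² + (489/5)*(-104)) + 30960 = (864/5 + 10816 - 50856/5) + 30960 = 4088/5 + 30960 = 158888/5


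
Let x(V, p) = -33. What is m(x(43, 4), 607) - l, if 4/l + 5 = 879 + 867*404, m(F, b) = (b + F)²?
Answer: 57846430794/175571 ≈ 3.2948e+5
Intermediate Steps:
m(F, b) = (F + b)²
l = 2/175571 (l = 4/(-5 + (879 + 867*404)) = 4/(-5 + (879 + 350268)) = 4/(-5 + 351147) = 4/351142 = 4*(1/351142) = 2/175571 ≈ 1.1391e-5)
m(x(43, 4), 607) - l = (-33 + 607)² - 1*2/175571 = 574² - 2/175571 = 329476 - 2/175571 = 57846430794/175571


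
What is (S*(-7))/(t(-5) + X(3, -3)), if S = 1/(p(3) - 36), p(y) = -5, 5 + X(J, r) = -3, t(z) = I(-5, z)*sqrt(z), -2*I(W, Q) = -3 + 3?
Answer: -7/328 ≈ -0.021341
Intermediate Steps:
I(W, Q) = 0 (I(W, Q) = -(-3 + 3)/2 = -1/2*0 = 0)
t(z) = 0 (t(z) = 0*sqrt(z) = 0)
X(J, r) = -8 (X(J, r) = -5 - 3 = -8)
S = -1/41 (S = 1/(-5 - 36) = 1/(-41) = -1/41 ≈ -0.024390)
(S*(-7))/(t(-5) + X(3, -3)) = (-1/41*(-7))/(0 - 8) = (7/41)/(-8) = (7/41)*(-1/8) = -7/328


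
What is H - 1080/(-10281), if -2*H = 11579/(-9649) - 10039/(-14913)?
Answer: 181705083286/493130005299 ≈ 0.36847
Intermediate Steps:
H = 37905658/143895537 (H = -(11579/(-9649) - 10039/(-14913))/2 = -(11579*(-1/9649) - 10039*(-1/14913))/2 = -(-11579/9649 + 10039/14913)/2 = -½*(-75811316/143895537) = 37905658/143895537 ≈ 0.26342)
H - 1080/(-10281) = 37905658/143895537 - 1080/(-10281) = 37905658/143895537 - 1080*(-1/10281) = 37905658/143895537 + 360/3427 = 181705083286/493130005299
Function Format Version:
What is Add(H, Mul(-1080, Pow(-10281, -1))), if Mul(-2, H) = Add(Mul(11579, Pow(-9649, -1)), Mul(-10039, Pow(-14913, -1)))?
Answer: Rational(181705083286, 493130005299) ≈ 0.36847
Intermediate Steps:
H = Rational(37905658, 143895537) (H = Mul(Rational(-1, 2), Add(Mul(11579, Pow(-9649, -1)), Mul(-10039, Pow(-14913, -1)))) = Mul(Rational(-1, 2), Add(Mul(11579, Rational(-1, 9649)), Mul(-10039, Rational(-1, 14913)))) = Mul(Rational(-1, 2), Add(Rational(-11579, 9649), Rational(10039, 14913))) = Mul(Rational(-1, 2), Rational(-75811316, 143895537)) = Rational(37905658, 143895537) ≈ 0.26342)
Add(H, Mul(-1080, Pow(-10281, -1))) = Add(Rational(37905658, 143895537), Mul(-1080, Pow(-10281, -1))) = Add(Rational(37905658, 143895537), Mul(-1080, Rational(-1, 10281))) = Add(Rational(37905658, 143895537), Rational(360, 3427)) = Rational(181705083286, 493130005299)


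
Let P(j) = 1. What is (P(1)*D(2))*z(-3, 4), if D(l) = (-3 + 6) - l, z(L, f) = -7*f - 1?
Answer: -29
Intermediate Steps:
z(L, f) = -1 - 7*f
D(l) = 3 - l
(P(1)*D(2))*z(-3, 4) = (1*(3 - 1*2))*(-1 - 7*4) = (1*(3 - 2))*(-1 - 28) = (1*1)*(-29) = 1*(-29) = -29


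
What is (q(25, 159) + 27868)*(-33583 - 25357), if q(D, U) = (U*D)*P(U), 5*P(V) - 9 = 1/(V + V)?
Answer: -2064402970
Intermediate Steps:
P(V) = 9/5 + 1/(10*V) (P(V) = 9/5 + 1/(5*(V + V)) = 9/5 + 1/(5*((2*V))) = 9/5 + (1/(2*V))/5 = 9/5 + 1/(10*V))
q(D, U) = D*(1 + 18*U)/10 (q(D, U) = (U*D)*((1 + 18*U)/(10*U)) = (D*U)*((1 + 18*U)/(10*U)) = D*(1 + 18*U)/10)
(q(25, 159) + 27868)*(-33583 - 25357) = ((1/10)*25*(1 + 18*159) + 27868)*(-33583 - 25357) = ((1/10)*25*(1 + 2862) + 27868)*(-58940) = ((1/10)*25*2863 + 27868)*(-58940) = (14315/2 + 27868)*(-58940) = (70051/2)*(-58940) = -2064402970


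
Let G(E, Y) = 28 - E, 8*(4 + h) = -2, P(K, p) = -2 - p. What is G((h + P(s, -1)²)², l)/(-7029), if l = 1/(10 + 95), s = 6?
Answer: -31/12496 ≈ -0.0024808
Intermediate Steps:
h = -17/4 (h = -4 + (⅛)*(-2) = -4 - ¼ = -17/4 ≈ -4.2500)
l = 1/105 ≈ 0.0095238
G((h + P(s, -1)²)², l)/(-7029) = (28 - (-17/4 + (-2 - 1*(-1))²)²)/(-7029) = (28 - (-17/4 + (-2 + 1)²)²)*(-1/7029) = (28 - (-17/4 + (-1)²)²)*(-1/7029) = (28 - (-17/4 + 1)²)*(-1/7029) = (28 - (-13/4)²)*(-1/7029) = (28 - 1*169/16)*(-1/7029) = (28 - 169/16)*(-1/7029) = (279/16)*(-1/7029) = -31/12496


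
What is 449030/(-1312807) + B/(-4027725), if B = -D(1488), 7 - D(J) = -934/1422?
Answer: -1285885665727942/3759501783167325 ≈ -0.34204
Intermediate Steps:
D(J) = 5444/711 (D(J) = 7 - (-934)/1422 = 7 - 1*(-467/711) = 7 + 467/711 = 5444/711)
B = -5444/711 (B = -1*5444/711 = -5444/711 ≈ -7.6568)
449030/(-1312807) + B/(-4027725) = 449030/(-1312807) - 5444/711/(-4027725) = 449030*(-1/1312807) - 5444/711*(-1/4027725) = -449030/1312807 + 5444/2863712475 = -1285885665727942/3759501783167325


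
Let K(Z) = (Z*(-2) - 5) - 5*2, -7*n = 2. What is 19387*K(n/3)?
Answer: -6029357/21 ≈ -2.8711e+5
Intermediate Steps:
n = -2/7 (n = -⅐*2 = -2/7 ≈ -0.28571)
K(Z) = -15 - 2*Z (K(Z) = (-2*Z - 5) - 10 = (-5 - 2*Z) - 10 = -15 - 2*Z)
19387*K(n/3) = 19387*(-15 - (-4)/(7*3)) = 19387*(-15 - 2*(-2/21)) = 19387*(-15 + 4/21) = 19387*(-311/21) = -6029357/21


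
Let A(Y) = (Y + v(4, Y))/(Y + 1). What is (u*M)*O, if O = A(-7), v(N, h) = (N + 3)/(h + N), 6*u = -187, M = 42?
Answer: -18326/9 ≈ -2036.2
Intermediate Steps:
u = -187/6 (u = (1/6)*(-187) = -187/6 ≈ -31.167)
v(N, h) = (3 + N)/(N + h)
A(Y) = (Y + 7/(4 + Y))/(1 + Y) (A(Y) = (Y + (3 + 4)/(4 + Y))/(Y + 1) = (Y + 7/(4 + Y))/(1 + Y))
O = 14/9 (O = (7 - 7*(4 - 7))/((1 - 7)*(4 - 7)) = (7 - 7*(-3))/(-6*(-3)) = -1/6*(-1/3)*(7 + 21) = -1/6*(-1/3)*28 = 14/9 ≈ 1.5556)
(u*M)*O = -187/6*42*(14/9) = -1309*14/9 = -18326/9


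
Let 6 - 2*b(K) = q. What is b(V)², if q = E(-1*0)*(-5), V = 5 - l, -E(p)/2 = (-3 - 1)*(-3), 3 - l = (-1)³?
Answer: 3249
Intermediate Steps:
l = 4 (l = 3 - 1*(-1)³ = 3 - 1*(-1) = 3 + 1 = 4)
E(p) = -24 (E(p) = -2*(-3 - 1)*(-3) = -(-8)*(-3) = -2*12 = -24)
V = 1 (V = 5 - 1*4 = 5 - 4 = 1)
q = 120 (q = -24*(-5) = 120)
b(K) = -57 (b(K) = 3 - ½*120 = 3 - 60 = -57)
b(V)² = (-57)² = 3249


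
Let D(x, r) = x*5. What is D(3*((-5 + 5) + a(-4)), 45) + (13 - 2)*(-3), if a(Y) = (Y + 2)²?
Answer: 27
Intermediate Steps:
a(Y) = (2 + Y)²
D(x, r) = 5*x
D(3*((-5 + 5) + a(-4)), 45) + (13 - 2)*(-3) = 5*(3*((-5 + 5) + (2 - 4)²)) + (13 - 2)*(-3) = 5*(3*(0 + (-2)²)) + 11*(-3) = 5*(3*(0 + 4)) - 33 = 5*(3*4) - 33 = 5*12 - 33 = 60 - 33 = 27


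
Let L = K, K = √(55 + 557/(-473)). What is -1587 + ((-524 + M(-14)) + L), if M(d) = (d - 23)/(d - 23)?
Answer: -2110 + √12041634/473 ≈ -2102.7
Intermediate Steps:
K = √12041634/473 (K = √(55 + 557*(-1/473)) = √(55 - 557/473) = √(25458/473) = √12041634/473 ≈ 7.3364)
L = √12041634/473 ≈ 7.3364
M(d) = 1 (M(d) = (-23 + d)/(-23 + d) = 1)
-1587 + ((-524 + M(-14)) + L) = -1587 + ((-524 + 1) + √12041634/473) = -1587 + (-523 + √12041634/473) = -2110 + √12041634/473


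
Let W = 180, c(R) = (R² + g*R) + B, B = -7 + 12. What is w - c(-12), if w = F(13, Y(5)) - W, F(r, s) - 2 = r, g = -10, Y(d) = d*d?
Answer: -434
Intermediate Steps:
B = 5
Y(d) = d²
F(r, s) = 2 + r
c(R) = 5 + R² - 10*R (c(R) = (R² - 10*R) + 5 = 5 + R² - 10*R)
w = -165 (w = (2 + 13) - 1*180 = 15 - 180 = -165)
w - c(-12) = -165 - (5 + (-12)² - 10*(-12)) = -165 - (5 + 144 + 120) = -165 - 1*269 = -165 - 269 = -434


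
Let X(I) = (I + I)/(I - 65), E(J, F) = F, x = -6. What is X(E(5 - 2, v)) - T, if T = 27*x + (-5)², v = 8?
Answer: 7793/57 ≈ 136.72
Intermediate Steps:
X(I) = 2*I/(-65 + I) (X(I) = (2*I)/(-65 + I) = 2*I/(-65 + I))
T = -137 (T = 27*(-6) + (-5)² = -162 + 25 = -137)
X(E(5 - 2, v)) - T = 2*8/(-65 + 8) - 1*(-137) = 2*8/(-57) + 137 = 2*8*(-1/57) + 137 = -16/57 + 137 = 7793/57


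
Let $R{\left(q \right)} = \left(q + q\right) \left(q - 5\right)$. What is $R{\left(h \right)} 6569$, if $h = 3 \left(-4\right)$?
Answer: $2680152$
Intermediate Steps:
$h = -12$
$R{\left(q \right)} = 2 q \left(-5 + q\right)$
$R{\left(h \right)} 6569 = 2 \left(-12\right) \left(-5 - 12\right) 6569 = 2 \left(-12\right) \left(-17\right) 6569 = 408 \cdot 6569 = 2680152$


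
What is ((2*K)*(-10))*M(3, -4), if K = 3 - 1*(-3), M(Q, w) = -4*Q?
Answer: 1440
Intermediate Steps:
K = 6 (K = 3 + 3 = 6)
((2*K)*(-10))*M(3, -4) = ((2*6)*(-10))*(-4*3) = (12*(-10))*(-12) = -120*(-12) = 1440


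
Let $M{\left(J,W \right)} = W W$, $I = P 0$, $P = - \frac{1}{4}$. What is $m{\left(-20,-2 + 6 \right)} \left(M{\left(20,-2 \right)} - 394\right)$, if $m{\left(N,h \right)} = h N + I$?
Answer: $31200$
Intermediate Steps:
$P = - \frac{1}{4}$ ($P = \left(-1\right) \frac{1}{4} = - \frac{1}{4} \approx -0.25$)
$I = 0$ ($I = \left(- \frac{1}{4}\right) 0 = 0$)
$M{\left(J,W \right)} = W^{2}$
$m{\left(N,h \right)} = N h$ ($m{\left(N,h \right)} = h N + 0 = N h + 0 = N h$)
$m{\left(-20,-2 + 6 \right)} \left(M{\left(20,-2 \right)} - 394\right) = - 20 \left(-2 + 6\right) \left(\left(-2\right)^{2} - 394\right) = \left(-20\right) 4 \left(4 - 394\right) = \left(-80\right) \left(-390\right) = 31200$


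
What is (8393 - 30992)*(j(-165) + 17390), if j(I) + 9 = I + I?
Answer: -385335549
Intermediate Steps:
j(I) = -9 + 2*I (j(I) = -9 + (I + I) = -9 + 2*I)
(8393 - 30992)*(j(-165) + 17390) = (8393 - 30992)*((-9 + 2*(-165)) + 17390) = -22599*((-9 - 330) + 17390) = -22599*(-339 + 17390) = -22599*17051 = -385335549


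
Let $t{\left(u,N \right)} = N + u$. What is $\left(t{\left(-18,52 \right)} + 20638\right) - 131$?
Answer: $20541$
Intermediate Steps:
$\left(t{\left(-18,52 \right)} + 20638\right) - 131 = \left(\left(52 - 18\right) + 20638\right) - 131 = \left(34 + 20638\right) - 131 = 20672 - 131 = 20541$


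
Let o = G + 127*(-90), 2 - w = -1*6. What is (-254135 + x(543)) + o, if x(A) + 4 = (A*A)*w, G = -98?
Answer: 2093125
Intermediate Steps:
w = 8 (w = 2 - (-1)*6 = 2 - 1*(-6) = 2 + 6 = 8)
x(A) = -4 + 8*A² (x(A) = -4 + (A*A)*8 = -4 + A²*8 = -4 + 8*A²)
o = -11528 (o = -98 + 127*(-90) = -98 - 11430 = -11528)
(-254135 + x(543)) + o = (-254135 + (-4 + 8*543²)) - 11528 = (-254135 + (-4 + 8*294849)) - 11528 = (-254135 + (-4 + 2358792)) - 11528 = (-254135 + 2358788) - 11528 = 2104653 - 11528 = 2093125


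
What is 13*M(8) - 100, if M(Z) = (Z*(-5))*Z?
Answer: -4260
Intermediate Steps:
M(Z) = -5*Z² (M(Z) = (-5*Z)*Z = -5*Z²)
13*M(8) - 100 = 13*(-5*8²) - 100 = 13*(-5*64) - 100 = 13*(-320) - 100 = -4160 - 100 = -4260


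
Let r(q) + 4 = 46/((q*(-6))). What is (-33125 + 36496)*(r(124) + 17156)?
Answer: 21508736291/372 ≈ 5.7819e+7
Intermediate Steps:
r(q) = -4 - 23/(3*q) (r(q) = -4 + 46/((q*(-6))) = -4 + 46/((-6*q)) = -4 + 46*(-1/(6*q)) = -4 - 23/(3*q))
(-33125 + 36496)*(r(124) + 17156) = (-33125 + 36496)*((-4 - 23/3/124) + 17156) = 3371*((-4 - 23/3*1/124) + 17156) = 3371*((-4 - 23/372) + 17156) = 3371*(-1511/372 + 17156) = 3371*(6380521/372) = 21508736291/372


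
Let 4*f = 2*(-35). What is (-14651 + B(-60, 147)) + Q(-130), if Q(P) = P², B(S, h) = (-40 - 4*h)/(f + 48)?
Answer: 135933/61 ≈ 2228.4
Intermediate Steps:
f = -35/2 (f = (2*(-35))/4 = (¼)*(-70) = -35/2 ≈ -17.500)
B(S, h) = -80/61 - 8*h/61 (B(S, h) = (-40 - 4*h)/(-35/2 + 48) = (-40 - 4*h)/(61/2) = (-40 - 4*h)*(2/61) = -80/61 - 8*h/61)
(-14651 + B(-60, 147)) + Q(-130) = (-14651 + (-80/61 - 8/61*147)) + (-130)² = (-14651 + (-80/61 - 1176/61)) + 16900 = (-14651 - 1256/61) + 16900 = -894967/61 + 16900 = 135933/61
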